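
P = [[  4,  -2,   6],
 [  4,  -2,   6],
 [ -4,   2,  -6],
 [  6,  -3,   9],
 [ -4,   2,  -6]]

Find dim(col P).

Row reduce to echelon form.
R2 ← R2 − R1: [0, 0, 0]
R3 ← R3 + R1: [0, 0, 0]
R4 ← R4 − (3/2)·R1: [0, 0, 0]
R5 ← R5 + R1: [0, 0, 0]
Echelon form has 1 nonzero row, so rank(P) = 1.
The column space has dimension equal to the rank: 1.

1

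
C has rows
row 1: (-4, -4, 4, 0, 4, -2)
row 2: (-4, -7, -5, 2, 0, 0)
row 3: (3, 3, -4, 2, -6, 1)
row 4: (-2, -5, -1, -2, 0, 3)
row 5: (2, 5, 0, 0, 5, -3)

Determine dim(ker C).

Row reduce to echelon form.
R2 ← R2 − R1: [0, -3, -9, 2, -4, 2]
R3 ← R3 + (3/4)·R1: [0, 0, -1, 2, -3, -1/2]
R4 ← R4 − (1/2)·R1: [0, -3, -3, -2, -2, 4]
R5 ← R5 + (1/2)·R1: [0, 3, 2, 0, 7, -4]
R4 ← R4 − R2: [0, 0, 6, -4, 2, 2]
R5 ← R5 + R2: [0, 0, -7, 2, 3, -2]
R4 ← R4 + (6)·R3: [0, 0, 0, 8, -16, -1]
R5 ← R5 − (7)·R3: [0, 0, 0, -12, 24, 3/2]
R5 ← R5 + (3/2)·R4: [0, 0, 0, 0, 0, 0]
4 nonzero rows, so rank(C) = 4.
C has 6 columns; by rank–nullity, nullity = 6 − 4 = 2.

2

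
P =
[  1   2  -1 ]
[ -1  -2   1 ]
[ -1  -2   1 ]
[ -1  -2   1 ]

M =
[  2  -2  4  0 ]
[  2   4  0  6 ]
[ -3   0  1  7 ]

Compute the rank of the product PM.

1

First compute PM:
[[  9,   6,   3,   5],
 [ -9,  -6,  -3,  -5],
 [ -9,  -6,  -3,  -5],
 [ -9,  -6,  -3,  -5]]
Now row reduce the product.
R2 ← R2 + R1: [0, 0, 0, 0]
R3 ← R3 + R1: [0, 0, 0, 0]
R4 ← R4 + R1: [0, 0, 0, 0]
1 nonzero row, so rank(PM) = 1.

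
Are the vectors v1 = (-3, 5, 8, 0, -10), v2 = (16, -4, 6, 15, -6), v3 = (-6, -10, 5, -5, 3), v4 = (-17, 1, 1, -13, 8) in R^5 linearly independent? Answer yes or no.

Form the matrix with these vectors as rows and row reduce.
R2 ← R2 + (16/3)·R1: [0, 68/3, 146/3, 15, -178/3]
R3 ← R3 − (2)·R1: [0, -20, -11, -5, 23]
R4 ← R4 − (17/3)·R1: [0, -82/3, -133/3, -13, 194/3]
R3 ← R3 + (15/17)·R2: [0, 0, 543/17, 140/17, -499/17]
R4 ← R4 + (41/34)·R2: [0, 0, 244/17, 173/34, -117/17]
R4 ← R4 − (244/543)·R3: [0, 0, 0, 1507/1086, 3425/543]
4 nonzero rows, so the 4 vectors span a space of dimension 4.
Since 4 = 4, the vectors are linearly independent.

yes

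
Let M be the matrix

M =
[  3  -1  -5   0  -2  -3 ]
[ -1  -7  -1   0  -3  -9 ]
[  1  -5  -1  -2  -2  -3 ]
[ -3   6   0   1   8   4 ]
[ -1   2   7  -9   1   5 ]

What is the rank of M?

Row reduce to echelon form.
R2 ← R2 + (1/3)·R1: [0, -22/3, -8/3, 0, -11/3, -10]
R3 ← R3 − (1/3)·R1: [0, -14/3, 2/3, -2, -4/3, -2]
R4 ← R4 + R1: [0, 5, -5, 1, 6, 1]
R5 ← R5 + (1/3)·R1: [0, 5/3, 16/3, -9, 1/3, 4]
R3 ← R3 − (7/11)·R2: [0, 0, 26/11, -2, 1, 48/11]
R4 ← R4 + (15/22)·R2: [0, 0, -75/11, 1, 7/2, -64/11]
R5 ← R5 + (5/22)·R2: [0, 0, 52/11, -9, -1/2, 19/11]
R4 ← R4 + (75/26)·R3: [0, 0, 0, -62/13, 83/13, 88/13]
R5 ← R5 − (2)·R3: [0, 0, 0, -5, -5/2, -7]
R5 ← R5 − (65/62)·R4: [0, 0, 0, 0, -285/31, -437/31]
Echelon form has 5 nonzero rows, so rank(M) = 5.

5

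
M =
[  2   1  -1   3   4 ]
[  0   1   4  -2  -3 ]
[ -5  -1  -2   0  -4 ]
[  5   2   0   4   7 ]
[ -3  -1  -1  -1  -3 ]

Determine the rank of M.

3

Row reduce to echelon form.
R3 ← R3 + (5/2)·R1: [0, 3/2, -9/2, 15/2, 6]
R4 ← R4 − (5/2)·R1: [0, -1/2, 5/2, -7/2, -3]
R5 ← R5 + (3/2)·R1: [0, 1/2, -5/2, 7/2, 3]
R3 ← R3 − (3/2)·R2: [0, 0, -21/2, 21/2, 21/2]
R4 ← R4 + (1/2)·R2: [0, 0, 9/2, -9/2, -9/2]
R5 ← R5 − (1/2)·R2: [0, 0, -9/2, 9/2, 9/2]
R4 ← R4 + (3/7)·R3: [0, 0, 0, 0, 0]
R5 ← R5 − (3/7)·R3: [0, 0, 0, 0, 0]
Echelon form has 3 nonzero rows, so rank(M) = 3.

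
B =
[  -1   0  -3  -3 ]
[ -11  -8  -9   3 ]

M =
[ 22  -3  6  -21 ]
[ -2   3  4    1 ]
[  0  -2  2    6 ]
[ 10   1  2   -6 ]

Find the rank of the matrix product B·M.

2

First compute BM:
[[-52,   6, -18,  21],
 [-196,  30, -110, 151]]
Now row reduce the product.
R2 ← R2 − (49/13)·R1: [0, 96/13, -548/13, 934/13]
2 nonzero rows, so rank(BM) = 2.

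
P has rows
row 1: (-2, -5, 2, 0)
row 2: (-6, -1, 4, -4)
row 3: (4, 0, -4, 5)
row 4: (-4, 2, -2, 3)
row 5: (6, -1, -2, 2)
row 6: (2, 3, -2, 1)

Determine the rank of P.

Row reduce to echelon form.
R2 ← R2 − (3)·R1: [0, 14, -2, -4]
R3 ← R3 + (2)·R1: [0, -10, 0, 5]
R4 ← R4 − (2)·R1: [0, 12, -6, 3]
R5 ← R5 + (3)·R1: [0, -16, 4, 2]
R6 ← R6 + R1: [0, -2, 0, 1]
R3 ← R3 + (5/7)·R2: [0, 0, -10/7, 15/7]
R4 ← R4 − (6/7)·R2: [0, 0, -30/7, 45/7]
R5 ← R5 + (8/7)·R2: [0, 0, 12/7, -18/7]
R6 ← R6 + (1/7)·R2: [0, 0, -2/7, 3/7]
R4 ← R4 − (3)·R3: [0, 0, 0, 0]
R5 ← R5 + (6/5)·R3: [0, 0, 0, 0]
R6 ← R6 − (1/5)·R3: [0, 0, 0, 0]
Echelon form has 3 nonzero rows, so rank(P) = 3.

3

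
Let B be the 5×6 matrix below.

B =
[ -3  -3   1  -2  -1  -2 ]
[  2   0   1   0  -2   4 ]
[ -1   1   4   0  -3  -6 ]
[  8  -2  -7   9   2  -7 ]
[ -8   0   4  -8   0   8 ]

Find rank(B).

5

Row reduce to echelon form.
R2 ← R2 + (2/3)·R1: [0, -2, 5/3, -4/3, -8/3, 8/3]
R3 ← R3 − (1/3)·R1: [0, 2, 11/3, 2/3, -8/3, -16/3]
R4 ← R4 + (8/3)·R1: [0, -10, -13/3, 11/3, -2/3, -37/3]
R5 ← R5 − (8/3)·R1: [0, 8, 4/3, -8/3, 8/3, 40/3]
R3 ← R3 + R2: [0, 0, 16/3, -2/3, -16/3, -8/3]
R4 ← R4 − (5)·R2: [0, 0, -38/3, 31/3, 38/3, -77/3]
R5 ← R5 + (4)·R2: [0, 0, 8, -8, -8, 24]
R4 ← R4 + (19/8)·R3: [0, 0, 0, 35/4, 0, -32]
R5 ← R5 − (3/2)·R3: [0, 0, 0, -7, 0, 28]
R5 ← R5 + (4/5)·R4: [0, 0, 0, 0, 0, 12/5]
Echelon form has 5 nonzero rows, so rank(B) = 5.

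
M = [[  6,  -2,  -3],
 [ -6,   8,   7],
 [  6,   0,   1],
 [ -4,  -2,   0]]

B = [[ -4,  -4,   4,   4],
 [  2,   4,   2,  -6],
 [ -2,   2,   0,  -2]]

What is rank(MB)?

3

First compute MB:
[[-22, -38,  20,  42],
 [ 26,  70,  -8, -86],
 [-26, -22,  24,  22],
 [ 12,   8, -20,  -4]]
Now row reduce the product.
R2 ← R2 + (13/11)·R1: [0, 276/11, 172/11, -400/11]
R3 ← R3 − (13/11)·R1: [0, 252/11, 4/11, -304/11]
R4 ← R4 + (6/11)·R1: [0, -140/11, -100/11, 208/11]
R3 ← R3 − (21/23)·R2: [0, 0, -320/23, 128/23]
R4 ← R4 + (35/69)·R2: [0, 0, -80/69, 32/69]
R4 ← R4 − (1/12)·R3: [0, 0, 0, 0]
3 nonzero rows, so rank(MB) = 3.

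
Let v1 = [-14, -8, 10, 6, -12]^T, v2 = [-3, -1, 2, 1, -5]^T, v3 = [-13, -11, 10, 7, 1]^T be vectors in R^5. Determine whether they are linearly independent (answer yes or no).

Form the matrix with these vectors as rows and row reduce.
R2 ← R2 − (3/14)·R1: [0, 5/7, -1/7, -2/7, -17/7]
R3 ← R3 − (13/14)·R1: [0, -25/7, 5/7, 10/7, 85/7]
R3 ← R3 + (5)·R2: [0, 0, 0, 0, 0]
2 nonzero rows, so the 3 vectors span a space of dimension 2.
Since 2 < 3, the vectors are linearly dependent.

no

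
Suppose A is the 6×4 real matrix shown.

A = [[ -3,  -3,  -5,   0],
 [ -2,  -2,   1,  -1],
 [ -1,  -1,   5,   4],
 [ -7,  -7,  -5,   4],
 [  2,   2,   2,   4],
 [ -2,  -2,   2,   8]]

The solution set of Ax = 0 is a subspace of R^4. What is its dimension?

Row reduce to echelon form.
R2 ← R2 − (2/3)·R1: [0, 0, 13/3, -1]
R3 ← R3 − (1/3)·R1: [0, 0, 20/3, 4]
R4 ← R4 − (7/3)·R1: [0, 0, 20/3, 4]
R5 ← R5 + (2/3)·R1: [0, 0, -4/3, 4]
R6 ← R6 − (2/3)·R1: [0, 0, 16/3, 8]
R3 ← R3 − (20/13)·R2: [0, 0, 0, 72/13]
R4 ← R4 − (20/13)·R2: [0, 0, 0, 72/13]
R5 ← R5 + (4/13)·R2: [0, 0, 0, 48/13]
R6 ← R6 − (16/13)·R2: [0, 0, 0, 120/13]
R4 ← R4 − R3: [0, 0, 0, 0]
R5 ← R5 − (2/3)·R3: [0, 0, 0, 0]
R6 ← R6 − (5/3)·R3: [0, 0, 0, 0]
3 nonzero rows, so rank(A) = 3.
A has 4 columns; by rank–nullity, nullity = 4 − 3 = 1.

1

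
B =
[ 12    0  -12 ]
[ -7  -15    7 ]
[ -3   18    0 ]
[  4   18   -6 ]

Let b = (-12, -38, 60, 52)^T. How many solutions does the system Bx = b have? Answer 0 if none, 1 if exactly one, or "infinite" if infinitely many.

1

Row reduce the augmented matrix [B | b].
R2 ← R2 + (7/12)·R1: [0, -15, 0, -45]
R3 ← R3 + (1/4)·R1: [0, 18, -3, 57]
R4 ← R4 − (1/3)·R1: [0, 18, -2, 56]
R3 ← R3 + (6/5)·R2: [0, 0, -3, 3]
R4 ← R4 + (6/5)·R2: [0, 0, -2, 2]
R4 ← R4 − (2/3)·R3: [0, 0, 0, 0]
The echelon form has 3 nonzero rows, and every pivot lies in the first 3 columns, so rank(B) = rank([B|b]) = 3.
The system is consistent.
rank = 3 = number of unknowns, so the solution is unique.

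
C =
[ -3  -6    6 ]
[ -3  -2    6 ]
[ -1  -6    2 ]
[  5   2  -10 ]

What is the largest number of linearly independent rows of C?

2

Row reduce to echelon form.
R2 ← R2 − R1: [0, 4, 0]
R3 ← R3 − (1/3)·R1: [0, -4, 0]
R4 ← R4 + (5/3)·R1: [0, -8, 0]
R3 ← R3 + R2: [0, 0, 0]
R4 ← R4 + (2)·R2: [0, 0, 0]
Echelon form has 2 nonzero rows, so rank(C) = 2.
The rank gives the maximum number of linearly independent rows: 2.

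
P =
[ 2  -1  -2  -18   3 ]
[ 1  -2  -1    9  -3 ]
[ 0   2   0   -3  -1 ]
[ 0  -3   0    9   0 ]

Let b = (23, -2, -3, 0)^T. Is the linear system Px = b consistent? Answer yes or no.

Row reduce the augmented matrix [P | b].
R2 ← R2 − (1/2)·R1: [0, -3/2, 0, 18, -9/2, -27/2]
R3 ← R3 + (4/3)·R2: [0, 0, 0, 21, -7, -21]
R4 ← R4 − (2)·R2: [0, 0, 0, -27, 9, 27]
R4 ← R4 + (9/7)·R3: [0, 0, 0, 0, 0, 0]
The echelon form has 3 nonzero rows, and every pivot lies in the first 5 columns, so rank(P) = rank([P|b]) = 3.
The system is consistent.

yes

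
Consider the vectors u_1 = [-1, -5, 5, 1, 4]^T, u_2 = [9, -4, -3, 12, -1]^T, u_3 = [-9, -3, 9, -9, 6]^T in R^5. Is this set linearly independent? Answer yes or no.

no

Form the matrix with these vectors as rows and row reduce.
R2 ← R2 + (9)·R1: [0, -49, 42, 21, 35]
R3 ← R3 − (9)·R1: [0, 42, -36, -18, -30]
R3 ← R3 + (6/7)·R2: [0, 0, 0, 0, 0]
2 nonzero rows, so the 3 vectors span a space of dimension 2.
Since 2 < 3, the vectors are linearly dependent.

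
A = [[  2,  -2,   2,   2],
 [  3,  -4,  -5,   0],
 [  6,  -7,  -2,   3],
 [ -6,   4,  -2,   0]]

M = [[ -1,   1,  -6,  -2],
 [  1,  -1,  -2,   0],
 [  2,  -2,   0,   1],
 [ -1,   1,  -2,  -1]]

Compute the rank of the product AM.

First compute AM:
[[ -2,   2, -12,  -4],
 [-17,  17, -10, -11],
 [-20,  20, -28, -17],
 [  6,  -6,  28,  10]]
Now row reduce the product.
R2 ← R2 − (17/2)·R1: [0, 0, 92, 23]
R3 ← R3 − (10)·R1: [0, 0, 92, 23]
R4 ← R4 + (3)·R1: [0, 0, -8, -2]
R3 ← R3 − R2: [0, 0, 0, 0]
R4 ← R4 + (2/23)·R2: [0, 0, 0, 0]
2 nonzero rows, so rank(AM) = 2.

2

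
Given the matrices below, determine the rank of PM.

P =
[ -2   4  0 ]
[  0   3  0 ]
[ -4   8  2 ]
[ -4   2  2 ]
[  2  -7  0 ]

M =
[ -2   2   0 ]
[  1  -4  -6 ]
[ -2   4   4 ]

First compute PM:
[[  8, -20, -24],
 [  3, -12, -18],
 [ 12, -32, -40],
 [  6,  -8,  -4],
 [-11,  32,  42]]
Now row reduce the product.
R2 ← R2 − (3/8)·R1: [0, -9/2, -9]
R3 ← R3 − (3/2)·R1: [0, -2, -4]
R4 ← R4 − (3/4)·R1: [0, 7, 14]
R5 ← R5 + (11/8)·R1: [0, 9/2, 9]
R3 ← R3 − (4/9)·R2: [0, 0, 0]
R4 ← R4 + (14/9)·R2: [0, 0, 0]
R5 ← R5 + R2: [0, 0, 0]
2 nonzero rows, so rank(PM) = 2.

2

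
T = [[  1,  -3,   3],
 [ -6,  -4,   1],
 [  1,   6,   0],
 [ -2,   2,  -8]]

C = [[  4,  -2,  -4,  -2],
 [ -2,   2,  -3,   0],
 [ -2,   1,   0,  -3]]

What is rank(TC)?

3

First compute TC:
[[  4,  -5,   5, -11],
 [-18,   5,  36,   9],
 [ -8,  10, -22,  -2],
 [  4,   0,   2,  28]]
Now row reduce the product.
R2 ← R2 + (9/2)·R1: [0, -35/2, 117/2, -81/2]
R3 ← R3 + (2)·R1: [0, 0, -12, -24]
R4 ← R4 − R1: [0, 5, -3, 39]
R4 ← R4 + (2/7)·R2: [0, 0, 96/7, 192/7]
R4 ← R4 + (8/7)·R3: [0, 0, 0, 0]
3 nonzero rows, so rank(TC) = 3.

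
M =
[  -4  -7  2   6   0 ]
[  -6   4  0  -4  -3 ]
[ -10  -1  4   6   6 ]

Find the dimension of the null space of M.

2

Row reduce to echelon form.
R2 ← R2 − (3/2)·R1: [0, 29/2, -3, -13, -3]
R3 ← R3 − (5/2)·R1: [0, 33/2, -1, -9, 6]
R3 ← R3 − (33/29)·R2: [0, 0, 70/29, 168/29, 273/29]
3 nonzero rows, so rank(M) = 3.
M has 5 columns; by rank–nullity, nullity = 5 − 3 = 2.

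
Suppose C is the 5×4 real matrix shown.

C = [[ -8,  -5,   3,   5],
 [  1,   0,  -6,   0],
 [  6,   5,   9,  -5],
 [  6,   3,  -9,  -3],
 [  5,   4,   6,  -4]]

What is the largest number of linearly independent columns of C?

2

Row reduce to echelon form.
R2 ← R2 + (1/8)·R1: [0, -5/8, -45/8, 5/8]
R3 ← R3 + (3/4)·R1: [0, 5/4, 45/4, -5/4]
R4 ← R4 + (3/4)·R1: [0, -3/4, -27/4, 3/4]
R5 ← R5 + (5/8)·R1: [0, 7/8, 63/8, -7/8]
R3 ← R3 + (2)·R2: [0, 0, 0, 0]
R4 ← R4 − (6/5)·R2: [0, 0, 0, 0]
R5 ← R5 + (7/5)·R2: [0, 0, 0, 0]
Echelon form has 2 nonzero rows, so rank(C) = 2.
The rank gives the maximum number of linearly independent columns: 2.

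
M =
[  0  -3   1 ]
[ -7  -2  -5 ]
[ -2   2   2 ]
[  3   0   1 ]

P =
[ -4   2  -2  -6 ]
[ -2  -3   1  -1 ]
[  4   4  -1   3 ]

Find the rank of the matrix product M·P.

2

First compute MP:
[[ 10,  13,  -4,   6],
 [ 12, -28,  17,  29],
 [ 12,  -2,   4,  16],
 [ -8,  10,  -7, -15]]
Now row reduce the product.
R2 ← R2 − (6/5)·R1: [0, -218/5, 109/5, 109/5]
R3 ← R3 − (6/5)·R1: [0, -88/5, 44/5, 44/5]
R4 ← R4 + (4/5)·R1: [0, 102/5, -51/5, -51/5]
R3 ← R3 − (44/109)·R2: [0, 0, 0, 0]
R4 ← R4 + (51/109)·R2: [0, 0, 0, 0]
2 nonzero rows, so rank(MP) = 2.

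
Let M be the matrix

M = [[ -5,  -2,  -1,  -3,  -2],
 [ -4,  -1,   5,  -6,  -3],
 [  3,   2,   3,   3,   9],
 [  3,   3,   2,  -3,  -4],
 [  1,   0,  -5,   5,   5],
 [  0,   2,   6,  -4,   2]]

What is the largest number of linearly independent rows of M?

Row reduce to echelon form.
R2 ← R2 − (4/5)·R1: [0, 3/5, 29/5, -18/5, -7/5]
R3 ← R3 + (3/5)·R1: [0, 4/5, 12/5, 6/5, 39/5]
R4 ← R4 + (3/5)·R1: [0, 9/5, 7/5, -24/5, -26/5]
R5 ← R5 + (1/5)·R1: [0, -2/5, -26/5, 22/5, 23/5]
R3 ← R3 − (4/3)·R2: [0, 0, -16/3, 6, 29/3]
R4 ← R4 − (3)·R2: [0, 0, -16, 6, -1]
R5 ← R5 + (2/3)·R2: [0, 0, -4/3, 2, 11/3]
R6 ← R6 − (10/3)·R2: [0, 0, -40/3, 8, 20/3]
R4 ← R4 − (3)·R3: [0, 0, 0, -12, -30]
R5 ← R5 − (1/4)·R3: [0, 0, 0, 1/2, 5/4]
R6 ← R6 − (5/2)·R3: [0, 0, 0, -7, -35/2]
R5 ← R5 + (1/24)·R4: [0, 0, 0, 0, 0]
R6 ← R6 − (7/12)·R4: [0, 0, 0, 0, 0]
Echelon form has 4 nonzero rows, so rank(M) = 4.
The rank gives the maximum number of linearly independent rows: 4.

4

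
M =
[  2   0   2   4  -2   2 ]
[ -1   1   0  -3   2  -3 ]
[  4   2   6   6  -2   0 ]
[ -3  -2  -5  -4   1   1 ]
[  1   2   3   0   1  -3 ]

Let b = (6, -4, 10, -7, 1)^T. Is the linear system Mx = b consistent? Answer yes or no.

yes

Row reduce the augmented matrix [M | b].
R2 ← R2 + (1/2)·R1: [0, 1, 1, -1, 1, -2, -1]
R3 ← R3 − (2)·R1: [0, 2, 2, -2, 2, -4, -2]
R4 ← R4 + (3/2)·R1: [0, -2, -2, 2, -2, 4, 2]
R5 ← R5 − (1/2)·R1: [0, 2, 2, -2, 2, -4, -2]
R3 ← R3 − (2)·R2: [0, 0, 0, 0, 0, 0, 0]
R4 ← R4 + (2)·R2: [0, 0, 0, 0, 0, 0, 0]
R5 ← R5 − (2)·R2: [0, 0, 0, 0, 0, 0, 0]
The echelon form has 2 nonzero rows, and every pivot lies in the first 6 columns, so rank(M) = rank([M|b]) = 2.
The system is consistent.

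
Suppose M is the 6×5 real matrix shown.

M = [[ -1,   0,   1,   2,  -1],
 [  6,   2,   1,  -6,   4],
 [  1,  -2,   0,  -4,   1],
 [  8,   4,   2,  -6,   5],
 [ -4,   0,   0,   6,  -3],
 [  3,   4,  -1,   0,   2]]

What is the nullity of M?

2

Row reduce to echelon form.
R2 ← R2 + (6)·R1: [0, 2, 7, 6, -2]
R3 ← R3 + R1: [0, -2, 1, -2, 0]
R4 ← R4 + (8)·R1: [0, 4, 10, 10, -3]
R5 ← R5 − (4)·R1: [0, 0, -4, -2, 1]
R6 ← R6 + (3)·R1: [0, 4, 2, 6, -1]
R3 ← R3 + R2: [0, 0, 8, 4, -2]
R4 ← R4 − (2)·R2: [0, 0, -4, -2, 1]
R6 ← R6 − (2)·R2: [0, 0, -12, -6, 3]
R4 ← R4 + (1/2)·R3: [0, 0, 0, 0, 0]
R5 ← R5 + (1/2)·R3: [0, 0, 0, 0, 0]
R6 ← R6 + (3/2)·R3: [0, 0, 0, 0, 0]
3 nonzero rows, so rank(M) = 3.
M has 5 columns; by rank–nullity, nullity = 5 − 3 = 2.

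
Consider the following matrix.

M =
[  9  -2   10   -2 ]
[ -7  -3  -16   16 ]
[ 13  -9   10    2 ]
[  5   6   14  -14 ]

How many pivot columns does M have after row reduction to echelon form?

3

Row reduce to echelon form.
R2 ← R2 + (7/9)·R1: [0, -41/9, -74/9, 130/9]
R3 ← R3 − (13/9)·R1: [0, -55/9, -40/9, 44/9]
R4 ← R4 − (5/9)·R1: [0, 64/9, 76/9, -116/9]
R3 ← R3 − (55/41)·R2: [0, 0, 270/41, -594/41]
R4 ← R4 + (64/41)·R2: [0, 0, -180/41, 396/41]
R4 ← R4 + (2/3)·R3: [0, 0, 0, 0]
Echelon form has 3 nonzero rows, so rank(M) = 3.
Each nonzero row contributes one pivot column: 3 pivot columns.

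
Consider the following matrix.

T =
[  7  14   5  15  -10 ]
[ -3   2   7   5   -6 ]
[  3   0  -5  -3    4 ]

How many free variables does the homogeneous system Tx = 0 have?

Row reduce to echelon form.
R2 ← R2 + (3/7)·R1: [0, 8, 64/7, 80/7, -72/7]
R3 ← R3 − (3/7)·R1: [0, -6, -50/7, -66/7, 58/7]
R3 ← R3 + (3/4)·R2: [0, 0, -2/7, -6/7, 4/7]
3 nonzero rows, so rank(T) = 3.
T has 5 columns; by rank–nullity, nullity = 5 − 3 = 2.

2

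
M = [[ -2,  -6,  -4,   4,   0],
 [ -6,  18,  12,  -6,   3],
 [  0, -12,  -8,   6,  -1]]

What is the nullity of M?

Row reduce to echelon form.
R2 ← R2 − (3)·R1: [0, 36, 24, -18, 3]
R3 ← R3 + (1/3)·R2: [0, 0, 0, 0, 0]
2 nonzero rows, so rank(M) = 2.
M has 5 columns; by rank–nullity, nullity = 5 − 2 = 3.

3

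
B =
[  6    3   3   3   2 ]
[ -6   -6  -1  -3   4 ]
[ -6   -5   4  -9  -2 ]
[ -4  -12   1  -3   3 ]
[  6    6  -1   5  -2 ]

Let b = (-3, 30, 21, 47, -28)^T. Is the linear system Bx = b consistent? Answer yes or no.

yes

Row reduce the augmented matrix [B | b].
R2 ← R2 + R1: [0, -3, 2, 0, 6, 27]
R3 ← R3 + R1: [0, -2, 7, -6, 0, 18]
R4 ← R4 + (2/3)·R1: [0, -10, 3, -1, 13/3, 45]
R5 ← R5 − R1: [0, 3, -4, 2, -4, -25]
R3 ← R3 − (2/3)·R2: [0, 0, 17/3, -6, -4, 0]
R4 ← R4 − (10/3)·R2: [0, 0, -11/3, -1, -47/3, -45]
R5 ← R5 + R2: [0, 0, -2, 2, 2, 2]
R4 ← R4 + (11/17)·R3: [0, 0, 0, -83/17, -931/51, -45]
R5 ← R5 + (6/17)·R3: [0, 0, 0, -2/17, 10/17, 2]
R5 ← R5 − (2/83)·R4: [0, 0, 0, 0, 256/249, 256/83]
The echelon form has 5 nonzero rows, and every pivot lies in the first 5 columns, so rank(B) = rank([B|b]) = 5.
The system is consistent.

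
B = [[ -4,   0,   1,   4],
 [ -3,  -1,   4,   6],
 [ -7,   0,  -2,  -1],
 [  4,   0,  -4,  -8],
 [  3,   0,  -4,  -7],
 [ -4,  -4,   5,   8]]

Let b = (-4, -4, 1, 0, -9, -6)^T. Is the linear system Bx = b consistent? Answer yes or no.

Row reduce the augmented matrix [B | b].
R2 ← R2 − (3/4)·R1: [0, -1, 13/4, 3, -1]
R3 ← R3 − (7/4)·R1: [0, 0, -15/4, -8, 8]
R4 ← R4 + R1: [0, 0, -3, -4, -4]
R5 ← R5 + (3/4)·R1: [0, 0, -13/4, -4, -12]
R6 ← R6 − R1: [0, -4, 4, 4, -2]
R6 ← R6 − (4)·R2: [0, 0, -9, -8, 2]
R4 ← R4 − (4/5)·R3: [0, 0, 0, 12/5, -52/5]
R5 ← R5 − (13/15)·R3: [0, 0, 0, 44/15, -284/15]
R6 ← R6 − (12/5)·R3: [0, 0, 0, 56/5, -86/5]
R5 ← R5 − (11/9)·R4: [0, 0, 0, 0, -56/9]
R6 ← R6 − (14/3)·R4: [0, 0, 0, 0, 94/3]
R6 ← R6 + (141/28)·R5: [0, 0, 0, 0, 0]
The echelon form has 5 nonzero rows; the last pivot sits in the augmented column, so rank(B) = 4 but rank([B|b]) = 5.
Since the ranks differ, the system is inconsistent.

no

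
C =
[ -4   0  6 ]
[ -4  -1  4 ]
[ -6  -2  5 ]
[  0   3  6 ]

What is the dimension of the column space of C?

2

Row reduce to echelon form.
R2 ← R2 − R1: [0, -1, -2]
R3 ← R3 − (3/2)·R1: [0, -2, -4]
R3 ← R3 − (2)·R2: [0, 0, 0]
R4 ← R4 + (3)·R2: [0, 0, 0]
Echelon form has 2 nonzero rows, so rank(C) = 2.
The column space has dimension equal to the rank: 2.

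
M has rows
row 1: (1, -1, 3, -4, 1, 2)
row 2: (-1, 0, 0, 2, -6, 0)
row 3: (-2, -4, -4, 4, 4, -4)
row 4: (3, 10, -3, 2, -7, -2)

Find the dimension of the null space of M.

Row reduce to echelon form.
R2 ← R2 + R1: [0, -1, 3, -2, -5, 2]
R3 ← R3 + (2)·R1: [0, -6, 2, -4, 6, 0]
R4 ← R4 − (3)·R1: [0, 13, -12, 14, -10, -8]
R3 ← R3 − (6)·R2: [0, 0, -16, 8, 36, -12]
R4 ← R4 + (13)·R2: [0, 0, 27, -12, -75, 18]
R4 ← R4 + (27/16)·R3: [0, 0, 0, 3/2, -57/4, -9/4]
4 nonzero rows, so rank(M) = 4.
M has 6 columns; by rank–nullity, nullity = 6 − 4 = 2.

2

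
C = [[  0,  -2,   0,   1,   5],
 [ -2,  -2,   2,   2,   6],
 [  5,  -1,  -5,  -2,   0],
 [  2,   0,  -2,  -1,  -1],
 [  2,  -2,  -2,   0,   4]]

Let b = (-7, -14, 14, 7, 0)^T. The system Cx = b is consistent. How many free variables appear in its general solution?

Row reduce the augmented matrix [C | b].
Swap R1 ↔ R2
R3 ← R3 + (5/2)·R1: [0, -6, 0, 3, 15, -21]
R4 ← R4 + R1: [0, -2, 0, 1, 5, -7]
R5 ← R5 + R1: [0, -4, 0, 2, 10, -14]
R3 ← R3 − (3)·R2: [0, 0, 0, 0, 0, 0]
R4 ← R4 − R2: [0, 0, 0, 0, 0, 0]
R5 ← R5 − (2)·R2: [0, 0, 0, 0, 0, 0]
The echelon form has 2 nonzero rows, and every pivot lies in the first 5 columns, so rank(C) = rank([C|b]) = 2.
The system is consistent.
Free variables = (unknowns) − (rank) = 5 − 2 = 3.

3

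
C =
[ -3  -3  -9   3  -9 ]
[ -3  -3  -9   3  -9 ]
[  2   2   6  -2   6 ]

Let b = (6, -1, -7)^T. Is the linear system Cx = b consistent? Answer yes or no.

Row reduce the augmented matrix [C | b].
R2 ← R2 − R1: [0, 0, 0, 0, 0, -7]
R3 ← R3 + (2/3)·R1: [0, 0, 0, 0, 0, -3]
R3 ← R3 − (3/7)·R2: [0, 0, 0, 0, 0, 0]
The echelon form has 2 nonzero rows; the last pivot sits in the augmented column, so rank(C) = 1 but rank([C|b]) = 2.
Since the ranks differ, the system is inconsistent.

no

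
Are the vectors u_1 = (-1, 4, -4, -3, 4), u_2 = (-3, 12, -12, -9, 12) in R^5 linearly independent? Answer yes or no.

Form the matrix with these vectors as rows and row reduce.
R2 ← R2 − (3)·R1: [0, 0, 0, 0, 0]
1 nonzero row, so the 2 vectors span a space of dimension 1.
Since 1 < 2, the vectors are linearly dependent.

no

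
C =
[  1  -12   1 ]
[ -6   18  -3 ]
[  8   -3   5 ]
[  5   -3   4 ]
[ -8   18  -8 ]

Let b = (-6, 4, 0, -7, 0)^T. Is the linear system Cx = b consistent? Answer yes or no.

Row reduce the augmented matrix [C | b].
R2 ← R2 + (6)·R1: [0, -54, 3, -32]
R3 ← R3 − (8)·R1: [0, 93, -3, 48]
R4 ← R4 − (5)·R1: [0, 57, -1, 23]
R5 ← R5 + (8)·R1: [0, -78, 0, -48]
R3 ← R3 + (31/18)·R2: [0, 0, 13/6, -64/9]
R4 ← R4 + (19/18)·R2: [0, 0, 13/6, -97/9]
R5 ← R5 − (13/9)·R2: [0, 0, -13/3, -16/9]
R4 ← R4 − R3: [0, 0, 0, -11/3]
R5 ← R5 + (2)·R3: [0, 0, 0, -16]
R5 ← R5 − (48/11)·R4: [0, 0, 0, 0]
The echelon form has 4 nonzero rows; the last pivot sits in the augmented column, so rank(C) = 3 but rank([C|b]) = 4.
Since the ranks differ, the system is inconsistent.

no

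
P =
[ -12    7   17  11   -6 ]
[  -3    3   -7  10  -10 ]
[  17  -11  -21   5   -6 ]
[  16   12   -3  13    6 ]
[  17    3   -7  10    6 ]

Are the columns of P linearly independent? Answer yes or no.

yes

Row reduce P to echelon form.
R2 ← R2 − (1/4)·R1: [0, 5/4, -45/4, 29/4, -17/2]
R3 ← R3 + (17/12)·R1: [0, -13/12, 37/12, 247/12, -29/2]
R4 ← R4 + (4/3)·R1: [0, 64/3, 59/3, 83/3, -2]
R5 ← R5 + (17/12)·R1: [0, 155/12, 205/12, 307/12, -5/2]
R3 ← R3 + (13/15)·R2: [0, 0, -20/3, 403/15, -328/15]
R4 ← R4 − (256/15)·R2: [0, 0, 635/3, -1441/15, 2146/15]
R5 ← R5 − (31/3)·R2: [0, 0, 400/3, -148/3, 256/3]
R4 ← R4 + (127/4)·R3: [0, 0, 0, 15139/20, -2756/5]
R5 ← R5 + (20)·R3: [0, 0, 0, 488, -352]
R5 ← R5 − (9760/15139)·R4: [0, 0, 0, 0, 50784/15139]
5 pivots among 5 columns.
Every column is a pivot column, so the columns are linearly independent.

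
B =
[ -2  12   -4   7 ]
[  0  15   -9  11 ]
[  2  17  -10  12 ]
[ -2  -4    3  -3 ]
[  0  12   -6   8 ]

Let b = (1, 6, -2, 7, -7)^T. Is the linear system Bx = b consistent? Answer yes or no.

Row reduce the augmented matrix [B | b].
R3 ← R3 + R1: [0, 29, -14, 19, -1]
R4 ← R4 − R1: [0, -16, 7, -10, 6]
R3 ← R3 − (29/15)·R2: [0, 0, 17/5, -34/15, -63/5]
R4 ← R4 + (16/15)·R2: [0, 0, -13/5, 26/15, 62/5]
R5 ← R5 − (4/5)·R2: [0, 0, 6/5, -4/5, -59/5]
R4 ← R4 + (13/17)·R3: [0, 0, 0, 0, 47/17]
R5 ← R5 − (6/17)·R3: [0, 0, 0, 0, -125/17]
R5 ← R5 + (125/47)·R4: [0, 0, 0, 0, 0]
The echelon form has 4 nonzero rows; the last pivot sits in the augmented column, so rank(B) = 3 but rank([B|b]) = 4.
Since the ranks differ, the system is inconsistent.

no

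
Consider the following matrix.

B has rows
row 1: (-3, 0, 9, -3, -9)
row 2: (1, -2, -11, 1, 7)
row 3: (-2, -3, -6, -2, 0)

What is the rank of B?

2

Row reduce to echelon form.
R2 ← R2 + (1/3)·R1: [0, -2, -8, 0, 4]
R3 ← R3 − (2/3)·R1: [0, -3, -12, 0, 6]
R3 ← R3 − (3/2)·R2: [0, 0, 0, 0, 0]
Echelon form has 2 nonzero rows, so rank(B) = 2.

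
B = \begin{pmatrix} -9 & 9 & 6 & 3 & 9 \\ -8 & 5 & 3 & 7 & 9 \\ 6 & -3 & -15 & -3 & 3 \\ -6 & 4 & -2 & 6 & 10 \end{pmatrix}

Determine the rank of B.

3

Row reduce to echelon form.
R2 ← R2 − (8/9)·R1: [0, -3, -7/3, 13/3, 1]
R3 ← R3 + (2/3)·R1: [0, 3, -11, -1, 9]
R4 ← R4 − (2/3)·R1: [0, -2, -6, 4, 4]
R3 ← R3 + R2: [0, 0, -40/3, 10/3, 10]
R4 ← R4 − (2/3)·R2: [0, 0, -40/9, 10/9, 10/3]
R4 ← R4 − (1/3)·R3: [0, 0, 0, 0, 0]
Echelon form has 3 nonzero rows, so rank(B) = 3.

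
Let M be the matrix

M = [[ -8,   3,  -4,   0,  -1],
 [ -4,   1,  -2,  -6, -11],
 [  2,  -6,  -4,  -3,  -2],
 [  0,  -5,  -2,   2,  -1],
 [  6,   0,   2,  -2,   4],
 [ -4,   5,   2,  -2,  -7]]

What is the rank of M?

Row reduce to echelon form.
R2 ← R2 − (1/2)·R1: [0, -1/2, 0, -6, -21/2]
R3 ← R3 + (1/4)·R1: [0, -21/4, -5, -3, -9/4]
R5 ← R5 + (3/4)·R1: [0, 9/4, -1, -2, 13/4]
R6 ← R6 − (1/2)·R1: [0, 7/2, 4, -2, -13/2]
R3 ← R3 − (21/2)·R2: [0, 0, -5, 60, 108]
R4 ← R4 − (10)·R2: [0, 0, -2, 62, 104]
R5 ← R5 + (9/2)·R2: [0, 0, -1, -29, -44]
R6 ← R6 + (7)·R2: [0, 0, 4, -44, -80]
R4 ← R4 − (2/5)·R3: [0, 0, 0, 38, 304/5]
R5 ← R5 − (1/5)·R3: [0, 0, 0, -41, -328/5]
R6 ← R6 + (4/5)·R3: [0, 0, 0, 4, 32/5]
R5 ← R5 + (41/38)·R4: [0, 0, 0, 0, 0]
R6 ← R6 − (2/19)·R4: [0, 0, 0, 0, 0]
Echelon form has 4 nonzero rows, so rank(M) = 4.

4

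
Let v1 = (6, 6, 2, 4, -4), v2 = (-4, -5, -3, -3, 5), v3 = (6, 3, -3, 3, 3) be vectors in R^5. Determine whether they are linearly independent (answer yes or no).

Form the matrix with these vectors as rows and row reduce.
R2 ← R2 + (2/3)·R1: [0, -1, -5/3, -1/3, 7/3]
R3 ← R3 − R1: [0, -3, -5, -1, 7]
R3 ← R3 − (3)·R2: [0, 0, 0, 0, 0]
2 nonzero rows, so the 3 vectors span a space of dimension 2.
Since 2 < 3, the vectors are linearly dependent.

no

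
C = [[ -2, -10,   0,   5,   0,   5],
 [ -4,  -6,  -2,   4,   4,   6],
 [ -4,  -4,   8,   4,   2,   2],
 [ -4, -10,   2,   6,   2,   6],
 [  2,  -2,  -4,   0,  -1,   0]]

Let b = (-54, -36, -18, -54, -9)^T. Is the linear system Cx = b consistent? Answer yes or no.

yes

Row reduce the augmented matrix [C | b].
R2 ← R2 − (2)·R1: [0, 14, -2, -6, 4, -4, 72]
R3 ← R3 − (2)·R1: [0, 16, 8, -6, 2, -8, 90]
R4 ← R4 − (2)·R1: [0, 10, 2, -4, 2, -4, 54]
R5 ← R5 + R1: [0, -12, -4, 5, -1, 5, -63]
R3 ← R3 − (8/7)·R2: [0, 0, 72/7, 6/7, -18/7, -24/7, 54/7]
R4 ← R4 − (5/7)·R2: [0, 0, 24/7, 2/7, -6/7, -8/7, 18/7]
R5 ← R5 + (6/7)·R2: [0, 0, -40/7, -1/7, 17/7, 11/7, -9/7]
R4 ← R4 − (1/3)·R3: [0, 0, 0, 0, 0, 0, 0]
R5 ← R5 + (5/9)·R3: [0, 0, 0, 1/3, 1, -1/3, 3]
Swap R4 ↔ R5
The echelon form has 4 nonzero rows, and every pivot lies in the first 6 columns, so rank(C) = rank([C|b]) = 4.
The system is consistent.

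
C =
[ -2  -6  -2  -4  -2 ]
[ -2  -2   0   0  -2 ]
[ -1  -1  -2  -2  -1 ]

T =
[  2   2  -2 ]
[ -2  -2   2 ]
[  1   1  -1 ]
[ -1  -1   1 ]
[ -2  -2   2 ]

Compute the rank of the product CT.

1

First compute CT:
[[ 14,  14, -14],
 [  4,   4,  -4],
 [  2,   2,  -2]]
Now row reduce the product.
R2 ← R2 − (2/7)·R1: [0, 0, 0]
R3 ← R3 − (1/7)·R1: [0, 0, 0]
1 nonzero row, so rank(CT) = 1.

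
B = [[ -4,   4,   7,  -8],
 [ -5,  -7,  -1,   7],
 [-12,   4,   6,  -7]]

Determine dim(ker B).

1

Row reduce to echelon form.
R2 ← R2 − (5/4)·R1: [0, -12, -39/4, 17]
R3 ← R3 − (3)·R1: [0, -8, -15, 17]
R3 ← R3 − (2/3)·R2: [0, 0, -17/2, 17/3]
3 nonzero rows, so rank(B) = 3.
B has 4 columns; by rank–nullity, nullity = 4 − 3 = 1.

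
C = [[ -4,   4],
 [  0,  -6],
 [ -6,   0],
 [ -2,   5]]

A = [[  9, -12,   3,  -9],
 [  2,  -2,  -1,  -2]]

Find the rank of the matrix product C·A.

First compute CA:
[[-28,  40, -16,  28],
 [-12,  12,   6,  12],
 [-54,  72, -18,  54],
 [ -8,  14, -11,   8]]
Now row reduce the product.
R2 ← R2 − (3/7)·R1: [0, -36/7, 90/7, 0]
R3 ← R3 − (27/14)·R1: [0, -36/7, 90/7, 0]
R4 ← R4 − (2/7)·R1: [0, 18/7, -45/7, 0]
R3 ← R3 − R2: [0, 0, 0, 0]
R4 ← R4 + (1/2)·R2: [0, 0, 0, 0]
2 nonzero rows, so rank(CA) = 2.

2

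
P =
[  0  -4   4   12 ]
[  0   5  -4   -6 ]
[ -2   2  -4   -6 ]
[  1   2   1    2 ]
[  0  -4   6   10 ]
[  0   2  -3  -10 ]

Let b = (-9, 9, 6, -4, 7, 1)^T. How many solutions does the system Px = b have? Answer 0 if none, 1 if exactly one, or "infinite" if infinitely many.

0

Row reduce the augmented matrix [P | b].
Swap R1 ↔ R3
R4 ← R4 + (1/2)·R1: [0, 3, -1, -1, -1]
R3 ← R3 + (4/5)·R2: [0, 0, 4/5, 36/5, -9/5]
R4 ← R4 − (3/5)·R2: [0, 0, 7/5, 13/5, -32/5]
R5 ← R5 + (4/5)·R2: [0, 0, 14/5, 26/5, 71/5]
R6 ← R6 − (2/5)·R2: [0, 0, -7/5, -38/5, -13/5]
R4 ← R4 − (7/4)·R3: [0, 0, 0, -10, -13/4]
R5 ← R5 − (7/2)·R3: [0, 0, 0, -20, 41/2]
R6 ← R6 + (7/4)·R3: [0, 0, 0, 5, -23/4]
R5 ← R5 − (2)·R4: [0, 0, 0, 0, 27]
R6 ← R6 + (1/2)·R4: [0, 0, 0, 0, -59/8]
R6 ← R6 + (59/216)·R5: [0, 0, 0, 0, 0]
The echelon form has 5 nonzero rows; the last pivot sits in the augmented column, so rank(P) = 4 but rank([P|b]) = 5.
Since the ranks differ, the system is inconsistent.
It has no solutions.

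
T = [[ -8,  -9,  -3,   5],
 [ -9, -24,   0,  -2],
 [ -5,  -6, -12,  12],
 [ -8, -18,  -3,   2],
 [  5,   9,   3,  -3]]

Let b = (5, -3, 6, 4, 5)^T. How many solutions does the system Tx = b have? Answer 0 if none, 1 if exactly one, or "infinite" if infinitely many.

0

Row reduce the augmented matrix [T | b].
R2 ← R2 − (9/8)·R1: [0, -111/8, 27/8, -61/8, -69/8]
R3 ← R3 − (5/8)·R1: [0, -3/8, -81/8, 71/8, 23/8]
R4 ← R4 − R1: [0, -9, 0, -3, -1]
R5 ← R5 + (5/8)·R1: [0, 27/8, 9/8, 1/8, 65/8]
R3 ← R3 − (1/37)·R2: [0, 0, -378/37, 336/37, 115/37]
R4 ← R4 − (24/37)·R2: [0, 0, -81/37, 72/37, 170/37]
R5 ← R5 + (9/37)·R2: [0, 0, 72/37, -64/37, 223/37]
R4 ← R4 − (3/14)·R3: [0, 0, 0, 0, 55/14]
R5 ← R5 + (4/21)·R3: [0, 0, 0, 0, 139/21]
R5 ← R5 − (278/165)·R4: [0, 0, 0, 0, 0]
The echelon form has 4 nonzero rows; the last pivot sits in the augmented column, so rank(T) = 3 but rank([T|b]) = 4.
Since the ranks differ, the system is inconsistent.
It has no solutions.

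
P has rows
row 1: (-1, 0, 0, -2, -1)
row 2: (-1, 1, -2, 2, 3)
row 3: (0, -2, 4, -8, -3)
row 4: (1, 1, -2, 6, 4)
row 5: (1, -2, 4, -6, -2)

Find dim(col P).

Row reduce to echelon form.
R2 ← R2 − R1: [0, 1, -2, 4, 4]
R4 ← R4 + R1: [0, 1, -2, 4, 3]
R5 ← R5 + R1: [0, -2, 4, -8, -3]
R3 ← R3 + (2)·R2: [0, 0, 0, 0, 5]
R4 ← R4 − R2: [0, 0, 0, 0, -1]
R5 ← R5 + (2)·R2: [0, 0, 0, 0, 5]
R4 ← R4 + (1/5)·R3: [0, 0, 0, 0, 0]
R5 ← R5 − R3: [0, 0, 0, 0, 0]
Echelon form has 3 nonzero rows, so rank(P) = 3.
The column space has dimension equal to the rank: 3.

3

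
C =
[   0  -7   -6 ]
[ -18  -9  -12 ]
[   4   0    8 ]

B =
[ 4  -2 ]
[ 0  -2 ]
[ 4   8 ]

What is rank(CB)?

First compute CB:
[[-24, -34],
 [-120, -42],
 [ 48,  56]]
Now row reduce the product.
R2 ← R2 − (5)·R1: [0, 128]
R3 ← R3 + (2)·R1: [0, -12]
R3 ← R3 + (3/32)·R2: [0, 0]
2 nonzero rows, so rank(CB) = 2.

2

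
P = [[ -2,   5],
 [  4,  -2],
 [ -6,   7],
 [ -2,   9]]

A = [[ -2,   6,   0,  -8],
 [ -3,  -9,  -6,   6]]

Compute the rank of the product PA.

First compute PA:
[[-11, -57, -30,  46],
 [ -2,  42,  12, -44],
 [ -9, -99, -42,  90],
 [-23, -93, -54,  70]]
Now row reduce the product.
R2 ← R2 − (2/11)·R1: [0, 576/11, 192/11, -576/11]
R3 ← R3 − (9/11)·R1: [0, -576/11, -192/11, 576/11]
R4 ← R4 − (23/11)·R1: [0, 288/11, 96/11, -288/11]
R3 ← R3 + R2: [0, 0, 0, 0]
R4 ← R4 − (1/2)·R2: [0, 0, 0, 0]
2 nonzero rows, so rank(PA) = 2.

2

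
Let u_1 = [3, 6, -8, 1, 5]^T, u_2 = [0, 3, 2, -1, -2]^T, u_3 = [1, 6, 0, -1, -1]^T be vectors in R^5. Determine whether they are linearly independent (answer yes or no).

no

Form the matrix with these vectors as rows and row reduce.
R3 ← R3 − (1/3)·R1: [0, 4, 8/3, -4/3, -8/3]
R3 ← R3 − (4/3)·R2: [0, 0, 0, 0, 0]
2 nonzero rows, so the 3 vectors span a space of dimension 2.
Since 2 < 3, the vectors are linearly dependent.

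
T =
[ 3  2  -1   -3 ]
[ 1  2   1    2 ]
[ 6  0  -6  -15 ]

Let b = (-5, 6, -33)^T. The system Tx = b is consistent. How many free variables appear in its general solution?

Row reduce the augmented matrix [T | b].
R2 ← R2 − (1/3)·R1: [0, 4/3, 4/3, 3, 23/3]
R3 ← R3 − (2)·R1: [0, -4, -4, -9, -23]
R3 ← R3 + (3)·R2: [0, 0, 0, 0, 0]
The echelon form has 2 nonzero rows, and every pivot lies in the first 4 columns, so rank(T) = rank([T|b]) = 2.
The system is consistent.
Free variables = (unknowns) − (rank) = 4 − 2 = 2.

2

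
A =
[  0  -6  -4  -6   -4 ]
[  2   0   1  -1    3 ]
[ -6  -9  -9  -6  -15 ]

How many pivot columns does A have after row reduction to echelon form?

Row reduce to echelon form.
Swap R1 ↔ R2
R3 ← R3 + (3)·R1: [0, -9, -6, -9, -6]
R3 ← R3 − (3/2)·R2: [0, 0, 0, 0, 0]
Echelon form has 2 nonzero rows, so rank(A) = 2.
Each nonzero row contributes one pivot column: 2 pivot columns.

2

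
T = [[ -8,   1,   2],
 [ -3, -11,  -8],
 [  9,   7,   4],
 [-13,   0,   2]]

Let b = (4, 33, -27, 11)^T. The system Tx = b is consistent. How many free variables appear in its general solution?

Row reduce the augmented matrix [T | b].
R2 ← R2 − (3/8)·R1: [0, -91/8, -35/4, 63/2]
R3 ← R3 + (9/8)·R1: [0, 65/8, 25/4, -45/2]
R4 ← R4 − (13/8)·R1: [0, -13/8, -5/4, 9/2]
R3 ← R3 + (5/7)·R2: [0, 0, 0, 0]
R4 ← R4 − (1/7)·R2: [0, 0, 0, 0]
The echelon form has 2 nonzero rows, and every pivot lies in the first 3 columns, so rank(T) = rank([T|b]) = 2.
The system is consistent.
Free variables = (unknowns) − (rank) = 3 − 2 = 1.

1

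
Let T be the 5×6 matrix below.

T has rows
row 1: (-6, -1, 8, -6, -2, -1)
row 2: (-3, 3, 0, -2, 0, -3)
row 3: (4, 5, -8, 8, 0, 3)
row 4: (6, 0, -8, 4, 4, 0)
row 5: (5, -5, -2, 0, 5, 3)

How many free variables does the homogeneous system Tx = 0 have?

Row reduce to echelon form.
R2 ← R2 − (1/2)·R1: [0, 7/2, -4, 1, 1, -5/2]
R3 ← R3 + (2/3)·R1: [0, 13/3, -8/3, 4, -4/3, 7/3]
R4 ← R4 + R1: [0, -1, 0, -2, 2, -1]
R5 ← R5 + (5/6)·R1: [0, -35/6, 14/3, -5, 10/3, 13/6]
R3 ← R3 − (26/21)·R2: [0, 0, 16/7, 58/21, -18/7, 38/7]
R4 ← R4 + (2/7)·R2: [0, 0, -8/7, -12/7, 16/7, -12/7]
R5 ← R5 + (5/3)·R2: [0, 0, -2, -10/3, 5, -2]
R4 ← R4 + (1/2)·R3: [0, 0, 0, -1/3, 1, 1]
R5 ← R5 + (7/8)·R3: [0, 0, 0, -11/12, 11/4, 11/4]
R5 ← R5 − (11/4)·R4: [0, 0, 0, 0, 0, 0]
4 nonzero rows, so rank(T) = 4.
T has 6 columns; by rank–nullity, nullity = 6 − 4 = 2.

2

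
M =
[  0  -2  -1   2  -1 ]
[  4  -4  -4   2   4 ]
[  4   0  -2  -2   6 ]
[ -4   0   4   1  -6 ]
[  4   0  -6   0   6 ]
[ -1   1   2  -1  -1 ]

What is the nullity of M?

Row reduce to echelon form.
Swap R1 ↔ R2
R3 ← R3 − R1: [0, 4, 2, -4, 2]
R4 ← R4 + R1: [0, -4, 0, 3, -2]
R5 ← R5 − R1: [0, 4, -2, -2, 2]
R6 ← R6 + (1/4)·R1: [0, 0, 1, -1/2, 0]
R3 ← R3 + (2)·R2: [0, 0, 0, 0, 0]
R4 ← R4 − (2)·R2: [0, 0, 2, -1, 0]
R5 ← R5 + (2)·R2: [0, 0, -4, 2, 0]
Swap R3 ↔ R4
R5 ← R5 + (2)·R3: [0, 0, 0, 0, 0]
R6 ← R6 − (1/2)·R3: [0, 0, 0, 0, 0]
3 nonzero rows, so rank(M) = 3.
M has 5 columns; by rank–nullity, nullity = 5 − 3 = 2.

2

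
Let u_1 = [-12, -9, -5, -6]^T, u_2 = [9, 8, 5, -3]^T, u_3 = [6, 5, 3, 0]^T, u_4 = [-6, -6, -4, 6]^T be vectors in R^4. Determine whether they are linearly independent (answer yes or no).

Form the matrix with these vectors as rows and row reduce.
R2 ← R2 + (3/4)·R1: [0, 5/4, 5/4, -15/2]
R3 ← R3 + (1/2)·R1: [0, 1/2, 1/2, -3]
R4 ← R4 − (1/2)·R1: [0, -3/2, -3/2, 9]
R3 ← R3 − (2/5)·R2: [0, 0, 0, 0]
R4 ← R4 + (6/5)·R2: [0, 0, 0, 0]
2 nonzero rows, so the 4 vectors span a space of dimension 2.
Since 2 < 4, the vectors are linearly dependent.

no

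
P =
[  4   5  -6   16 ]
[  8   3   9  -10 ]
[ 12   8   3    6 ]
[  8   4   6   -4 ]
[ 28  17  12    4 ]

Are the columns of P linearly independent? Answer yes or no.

Row reduce P to echelon form.
R2 ← R2 − (2)·R1: [0, -7, 21, -42]
R3 ← R3 − (3)·R1: [0, -7, 21, -42]
R4 ← R4 − (2)·R1: [0, -6, 18, -36]
R5 ← R5 − (7)·R1: [0, -18, 54, -108]
R3 ← R3 − R2: [0, 0, 0, 0]
R4 ← R4 − (6/7)·R2: [0, 0, 0, 0]
R5 ← R5 − (18/7)·R2: [0, 0, 0, 0]
2 pivots among 4 columns.
Only 2 < 4 pivot columns, so the columns are linearly dependent.

no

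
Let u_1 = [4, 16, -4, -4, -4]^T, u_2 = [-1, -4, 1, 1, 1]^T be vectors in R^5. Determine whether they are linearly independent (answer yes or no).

Form the matrix with these vectors as rows and row reduce.
R2 ← R2 + (1/4)·R1: [0, 0, 0, 0, 0]
1 nonzero row, so the 2 vectors span a space of dimension 1.
Since 1 < 2, the vectors are linearly dependent.

no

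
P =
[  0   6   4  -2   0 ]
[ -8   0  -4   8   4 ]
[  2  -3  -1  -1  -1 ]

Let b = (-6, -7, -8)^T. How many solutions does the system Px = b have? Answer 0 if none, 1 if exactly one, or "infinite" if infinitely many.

0

Row reduce the augmented matrix [P | b].
Swap R1 ↔ R2
R3 ← R3 + (1/4)·R1: [0, -3, -2, 1, 0, -39/4]
R3 ← R3 + (1/2)·R2: [0, 0, 0, 0, 0, -51/4]
The echelon form has 3 nonzero rows; the last pivot sits in the augmented column, so rank(P) = 2 but rank([P|b]) = 3.
Since the ranks differ, the system is inconsistent.
It has no solutions.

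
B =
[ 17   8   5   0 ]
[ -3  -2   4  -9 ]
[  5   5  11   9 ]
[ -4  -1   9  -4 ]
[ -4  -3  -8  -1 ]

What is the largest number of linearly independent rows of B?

Row reduce to echelon form.
R2 ← R2 + (3/17)·R1: [0, -10/17, 83/17, -9]
R3 ← R3 − (5/17)·R1: [0, 45/17, 162/17, 9]
R4 ← R4 + (4/17)·R1: [0, 15/17, 173/17, -4]
R5 ← R5 + (4/17)·R1: [0, -19/17, -116/17, -1]
R3 ← R3 + (9/2)·R2: [0, 0, 63/2, -63/2]
R4 ← R4 + (3/2)·R2: [0, 0, 35/2, -35/2]
R5 ← R5 − (19/10)·R2: [0, 0, -161/10, 161/10]
R4 ← R4 − (5/9)·R3: [0, 0, 0, 0]
R5 ← R5 + (23/45)·R3: [0, 0, 0, 0]
Echelon form has 3 nonzero rows, so rank(B) = 3.
The rank gives the maximum number of linearly independent rows: 3.

3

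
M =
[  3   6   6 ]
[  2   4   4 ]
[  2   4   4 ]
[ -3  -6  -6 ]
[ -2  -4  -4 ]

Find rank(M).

Row reduce to echelon form.
R2 ← R2 − (2/3)·R1: [0, 0, 0]
R3 ← R3 − (2/3)·R1: [0, 0, 0]
R4 ← R4 + R1: [0, 0, 0]
R5 ← R5 + (2/3)·R1: [0, 0, 0]
Echelon form has 1 nonzero row, so rank(M) = 1.

1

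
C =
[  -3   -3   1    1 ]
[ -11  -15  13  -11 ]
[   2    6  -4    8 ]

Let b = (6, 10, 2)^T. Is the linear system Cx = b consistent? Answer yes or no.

yes

Row reduce the augmented matrix [C | b].
R2 ← R2 − (11/3)·R1: [0, -4, 28/3, -44/3, -12]
R3 ← R3 + (2/3)·R1: [0, 4, -10/3, 26/3, 6]
R3 ← R3 + R2: [0, 0, 6, -6, -6]
The echelon form has 3 nonzero rows, and every pivot lies in the first 4 columns, so rank(C) = rank([C|b]) = 3.
The system is consistent.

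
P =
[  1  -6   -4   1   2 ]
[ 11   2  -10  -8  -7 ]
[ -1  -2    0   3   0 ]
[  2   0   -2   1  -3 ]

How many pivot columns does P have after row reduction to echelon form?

Row reduce to echelon form.
R2 ← R2 − (11)·R1: [0, 68, 34, -19, -29]
R3 ← R3 + R1: [0, -8, -4, 4, 2]
R4 ← R4 − (2)·R1: [0, 12, 6, -1, -7]
R3 ← R3 + (2/17)·R2: [0, 0, 0, 30/17, -24/17]
R4 ← R4 − (3/17)·R2: [0, 0, 0, 40/17, -32/17]
R4 ← R4 − (4/3)·R3: [0, 0, 0, 0, 0]
Echelon form has 3 nonzero rows, so rank(P) = 3.
Each nonzero row contributes one pivot column: 3 pivot columns.

3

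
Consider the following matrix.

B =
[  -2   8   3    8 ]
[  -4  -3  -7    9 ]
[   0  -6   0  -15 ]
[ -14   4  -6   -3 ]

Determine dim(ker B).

Row reduce to echelon form.
R2 ← R2 − (2)·R1: [0, -19, -13, -7]
R4 ← R4 − (7)·R1: [0, -52, -27, -59]
R3 ← R3 − (6/19)·R2: [0, 0, 78/19, -243/19]
R4 ← R4 − (52/19)·R2: [0, 0, 163/19, -757/19]
R4 ← R4 − (163/78)·R3: [0, 0, 0, -341/26]
4 nonzero rows, so rank(B) = 4.
B has 4 columns; by rank–nullity, nullity = 4 − 4 = 0.

0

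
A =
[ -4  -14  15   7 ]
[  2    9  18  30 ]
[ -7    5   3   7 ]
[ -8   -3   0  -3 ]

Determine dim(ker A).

0

Row reduce to echelon form.
R2 ← R2 + (1/2)·R1: [0, 2, 51/2, 67/2]
R3 ← R3 − (7/4)·R1: [0, 59/2, -93/4, -21/4]
R4 ← R4 − (2)·R1: [0, 25, -30, -17]
R3 ← R3 − (59/4)·R2: [0, 0, -3195/8, -3995/8]
R4 ← R4 − (25/2)·R2: [0, 0, -1395/4, -1743/4]
R4 ← R4 − (62/71)·R3: [0, 0, 0, 23/71]
4 nonzero rows, so rank(A) = 4.
A has 4 columns; by rank–nullity, nullity = 4 − 4 = 0.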